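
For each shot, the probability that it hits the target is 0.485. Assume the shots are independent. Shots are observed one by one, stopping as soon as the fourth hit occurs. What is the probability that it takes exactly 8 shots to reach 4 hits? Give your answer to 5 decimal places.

0.13623

Y = trial on which the fourth success occurs; negative binomial, r=4, p=0.485.
P(Y=8) = C(7,3) · p^4 · (1−p)^4
= 35 · 0.055331 · 0.070344 = 0.1362272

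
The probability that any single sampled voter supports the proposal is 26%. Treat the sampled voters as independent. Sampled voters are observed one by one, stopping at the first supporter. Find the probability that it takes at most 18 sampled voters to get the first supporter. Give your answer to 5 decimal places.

0.99557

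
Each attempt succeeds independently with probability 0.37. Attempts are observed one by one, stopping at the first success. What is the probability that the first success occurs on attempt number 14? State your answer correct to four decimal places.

0.0009

Geometric (trials to first success), p = 0.37.
P(Y = 14) = (1−p)^13 · p = 0.0024628 · 0.37 = 0.000911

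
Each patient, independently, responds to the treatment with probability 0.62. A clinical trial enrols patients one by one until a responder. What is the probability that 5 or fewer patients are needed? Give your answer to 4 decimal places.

0.9921

Y = number of patients to the first success; geometric, p = 0.62.
P(Y ≤ 5) = 1 − (1−p)^5 = 1 − 0.007924 = 0.992076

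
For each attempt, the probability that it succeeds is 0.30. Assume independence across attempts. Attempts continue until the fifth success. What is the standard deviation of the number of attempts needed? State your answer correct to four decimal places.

Y = total attempts until the fifth success; negative binomial with r=5, p=0.30.
SD(Y) = √[r(1−p)/p²] = √(38.888889) = 6.236096

6.2361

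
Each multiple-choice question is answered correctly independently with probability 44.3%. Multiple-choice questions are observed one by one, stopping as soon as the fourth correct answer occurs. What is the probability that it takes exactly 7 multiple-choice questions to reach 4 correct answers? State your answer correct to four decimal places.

Y = trial on which the fourth success occurs; negative binomial, r=4, p=0.443.
P(Y=7) = C(6,3) · p^4 · (1−p)^3
= 20 · 0.038514 · 0.17281 = 0.133110

0.1331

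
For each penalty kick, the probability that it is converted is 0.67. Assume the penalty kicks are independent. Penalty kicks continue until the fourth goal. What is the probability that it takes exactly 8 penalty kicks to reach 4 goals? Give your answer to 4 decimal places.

Y = trial on which the fourth success occurs; negative binomial, r=4, p=0.67.
P(Y=8) = C(7,3) · p^4 · (1−p)^4
= 35 · 0.20151 · 0.011859 = 0.083642

0.0836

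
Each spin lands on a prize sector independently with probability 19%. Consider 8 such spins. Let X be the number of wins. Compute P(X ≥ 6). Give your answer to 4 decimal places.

X ~ Binomial(8, 0.19); P(X ≥ 6) = Σ C(8,k) p^k (1−p)^(8−k) over k:
  k=6: C(8,6)·0.19^6·0.81^2 = 0.000864
  k=7: C(8,7)·0.19^7·0.81^1 = 0.000058
  k=8: C(8,8)·0.19^8·0.81^0 = 0.000002
Total = 0.000924

0.0009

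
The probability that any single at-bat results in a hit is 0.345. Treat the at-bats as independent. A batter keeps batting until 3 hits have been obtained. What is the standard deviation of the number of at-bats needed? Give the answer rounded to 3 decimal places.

4.063

Y = total at-bats until the third success; negative binomial with r=3, p=0.345.
SD(Y) = √[r(1−p)/p²] = √(16.50914) = 4.06314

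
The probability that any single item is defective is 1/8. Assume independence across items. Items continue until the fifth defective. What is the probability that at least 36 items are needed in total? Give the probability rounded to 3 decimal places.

Needing more than 35 items ⇔ fewer than 5 successes in the first 35. With X ~ Binomial(35, 0.125), P(Y > 35) = P(X ≤ 4).
  k=0: C(35,0)·0.125^0·0.875^35 = 0.00934
  k=1: C(35,1)·0.125^1·0.875^34 = 0.04669
  k=2: C(35,2)·0.125^2·0.875^33 = 0.11340
  k=3: C(35,3)·0.125^3·0.875^32 = 0.17820
  k=4: C(35,4)·0.125^4·0.875^31 = 0.20365
P(X ≤ 4) = 0.55128

0.551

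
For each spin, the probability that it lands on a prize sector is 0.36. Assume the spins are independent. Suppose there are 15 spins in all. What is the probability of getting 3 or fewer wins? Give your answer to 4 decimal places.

0.1531

X ~ Binomial(15, 0.36); P(X ≤ 3) = Σ C(15,k) p^k (1−p)^(15−k) over k:
  k=0: C(15,0)·0.36^0·0.64^15 = 0.001238
  k=1: C(15,1)·0.36^1·0.64^14 = 0.010445
  k=2: C(15,2)·0.36^2·0.64^13 = 0.041128
  k=3: C(15,3)·0.36^3·0.64^12 = 0.100249
Total = 0.153059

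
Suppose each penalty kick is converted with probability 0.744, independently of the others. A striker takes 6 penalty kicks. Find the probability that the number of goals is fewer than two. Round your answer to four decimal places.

0.0052

X ~ Binomial(6, 0.744); P(X ≤ 1) = Σ C(6,k) p^k (1−p)^(6−k) over k:
  k=0: C(6,0)·0.744^0·0.256^6 = 0.000281
  k=1: C(6,1)·0.744^1·0.256^5 = 0.004908
Total = 0.005190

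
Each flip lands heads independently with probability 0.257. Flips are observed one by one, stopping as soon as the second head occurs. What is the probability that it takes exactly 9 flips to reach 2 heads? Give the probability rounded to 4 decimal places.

0.0661

Y = trial on which the second success occurs; negative binomial, r=2, p=0.257.
P(Y=9) = C(8,1) · p^2 · (1−p)^7
= 8 · 0.066049 · 0.125 = 0.066051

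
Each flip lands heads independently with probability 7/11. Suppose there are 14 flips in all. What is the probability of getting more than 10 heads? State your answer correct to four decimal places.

X ~ Binomial(14, 0.636364); P(X ≥ 11) = Σ C(14,k) p^k (1−p)^(14−k) over k:
  k=11: C(14,11)·0.636364^11·0.363636^3 = 0.121300
  k=12: C(14,12)·0.636364^12·0.363636^2 = 0.053069
  k=13: C(14,13)·0.636364^13·0.363636^1 = 0.014288
  k=14: C(14,14)·0.636364^14·0.363636^0 = 0.001786
Total = 0.190443

0.1904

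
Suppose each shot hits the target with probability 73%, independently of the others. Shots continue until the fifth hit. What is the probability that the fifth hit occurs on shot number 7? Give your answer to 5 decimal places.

0.22669

Y = trial on which the fifth success occurs; negative binomial, r=5, p=0.73.
P(Y=7) = C(6,4) · p^5 · (1−p)^2
= 15 · 0.20731 · 0.0729 = 0.2266904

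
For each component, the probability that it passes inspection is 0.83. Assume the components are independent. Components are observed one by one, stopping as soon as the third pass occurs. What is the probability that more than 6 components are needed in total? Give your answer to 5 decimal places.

Needing more than 6 components ⇔ fewer than 3 successes in the first 6. With X ~ Binomial(6, 0.83), P(Y > 6) = P(X ≤ 2).
  k=0: C(6,0)·0.83^0·0.17^6 = 0.0000241
  k=1: C(6,1)·0.83^1·0.17^5 = 0.0007071
  k=2: C(6,2)·0.83^2·0.17^4 = 0.0086306
P(X ≤ 2) = 0.0093619

0.00936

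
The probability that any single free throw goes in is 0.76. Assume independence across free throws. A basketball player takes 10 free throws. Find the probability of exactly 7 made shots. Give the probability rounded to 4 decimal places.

0.2429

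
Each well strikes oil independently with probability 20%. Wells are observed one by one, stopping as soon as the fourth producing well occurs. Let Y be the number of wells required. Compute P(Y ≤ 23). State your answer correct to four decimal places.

0.7035

Finishing within 23 wells ⇔ at least 4 successes in the first 23. With X ~ Binomial(23, 0.20), P(Y ≤ 23) = 1 − P(X ≤ 3).
  k=0: C(23,0)·0.20^0·0.80^23 = 0.005903
  k=1: C(23,1)·0.20^1·0.80^22 = 0.033942
  k=2: C(23,2)·0.20^2·0.80^21 = 0.093341
  k=3: C(23,3)·0.20^3·0.80^20 = 0.163346
1 − 0.296531 = 0.703469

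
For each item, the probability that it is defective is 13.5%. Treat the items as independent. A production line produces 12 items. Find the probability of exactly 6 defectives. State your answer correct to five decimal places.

X ~ Binomial(n=12, p=0.135).
P(X=6) = C(12,6) · p^6 · (1−p)^6
= 924 · 6.0534e-06 · 0.41889 = 0.0023430

0.00234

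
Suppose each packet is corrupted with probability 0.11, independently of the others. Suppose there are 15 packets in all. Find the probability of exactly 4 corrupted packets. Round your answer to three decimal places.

X ~ Binomial(n=15, p=0.11).
P(X=4) = C(15,4) · p^4 · (1−p)^11
= 1365 · 0.00014641 · 0.27752 = 0.05546

0.055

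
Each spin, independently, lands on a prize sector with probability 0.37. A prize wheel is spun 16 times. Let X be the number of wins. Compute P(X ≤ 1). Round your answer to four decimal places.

X ~ Binomial(16, 0.37); P(X ≤ 1) = Σ C(16,k) p^k (1−p)^(16−k) over k:
  k=0: C(16,0)·0.37^0·0.63^16 = 0.000616
  k=1: C(16,1)·0.37^1·0.63^15 = 0.005787
Total = 0.006402

0.0064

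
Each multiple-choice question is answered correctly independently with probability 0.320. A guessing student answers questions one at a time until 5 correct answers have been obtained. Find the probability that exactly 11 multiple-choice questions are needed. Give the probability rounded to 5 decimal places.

0.06967

Y = trial on which the fifth success occurs; negative binomial, r=5, p=0.32.
P(Y=11) = C(10,4) · p^5 · (1−p)^6
= 210 · 0.0033554 · 0.098867 = 0.0696663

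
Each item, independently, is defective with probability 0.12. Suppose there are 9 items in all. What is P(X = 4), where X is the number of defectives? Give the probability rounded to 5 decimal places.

0.01379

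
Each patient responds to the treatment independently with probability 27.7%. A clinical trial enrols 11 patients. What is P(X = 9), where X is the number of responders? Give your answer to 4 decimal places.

X ~ Binomial(n=11, p=0.277).
P(X=9) = C(11,9) · p^9 · (1−p)^2
= 55 · 9.601e-06 · 0.52273 = 0.000276

0.0003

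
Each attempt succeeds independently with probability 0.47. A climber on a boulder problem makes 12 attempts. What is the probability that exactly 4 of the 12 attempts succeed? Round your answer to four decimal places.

0.1504

X ~ Binomial(n=12, p=0.47).
P(X=4) = C(12,4) · p^4 · (1−p)^8
= 495 · 0.048797 · 0.006226 = 0.150385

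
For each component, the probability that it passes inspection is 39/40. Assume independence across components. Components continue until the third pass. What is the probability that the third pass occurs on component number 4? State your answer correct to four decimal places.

0.0695

Y = trial on which the third success occurs; negative binomial, r=3, p=0.975.
P(Y=4) = C(3,2) · p^3 · (1−p)^1
= 3 · 0.92686 · 0.025 = 0.069514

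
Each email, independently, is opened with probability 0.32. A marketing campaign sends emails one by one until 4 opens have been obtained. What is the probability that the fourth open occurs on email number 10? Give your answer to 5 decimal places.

0.08708

Y = trial on which the fourth success occurs; negative binomial, r=4, p=0.32.
P(Y=10) = C(9,3) · p^4 · (1−p)^6
= 84 · 0.010486 · 0.098867 = 0.0870829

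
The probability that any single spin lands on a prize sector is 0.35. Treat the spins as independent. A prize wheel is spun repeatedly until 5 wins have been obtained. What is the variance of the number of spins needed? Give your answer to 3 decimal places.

Y = total spins until the fifth success; negative binomial with r=5, p=0.35.
Var(Y) = r(1−p)/p² = 5·0.65 / 0.35² = 26.53061

26.531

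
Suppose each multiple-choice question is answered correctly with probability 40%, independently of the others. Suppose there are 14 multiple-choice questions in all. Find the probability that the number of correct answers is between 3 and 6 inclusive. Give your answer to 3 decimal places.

0.653

X ~ Binomial(14, 0.40); P(3 ≤ X ≤ 6) = Σ C(14,k) p^k (1−p)^(14−k) over k:
  k=3: C(14,3)·0.40^3·0.60^11 = 0.08452
  k=4: C(14,4)·0.40^4·0.60^10 = 0.15495
  k=5: C(14,5)·0.40^5·0.60^9 = 0.20660
  k=6: C(14,6)·0.40^6·0.60^8 = 0.20660
Total = 0.65266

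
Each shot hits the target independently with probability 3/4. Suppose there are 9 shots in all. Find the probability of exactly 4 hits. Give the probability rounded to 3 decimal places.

X ~ Binomial(n=9, p=0.75).
P(X=4) = C(9,4) · p^4 · (1−p)^5
= 126 · 0.31641 · 0.00097656 = 0.03893

0.039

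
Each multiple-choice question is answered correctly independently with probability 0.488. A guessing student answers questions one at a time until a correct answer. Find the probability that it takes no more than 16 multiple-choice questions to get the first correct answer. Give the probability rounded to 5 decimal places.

Y = number of multiple-choice questions to the first success; geometric, p = 0.488.
P(Y ≤ 16) = 1 − (1−p)^16 = 1 − 0.0000223 = 0.9999777

0.99998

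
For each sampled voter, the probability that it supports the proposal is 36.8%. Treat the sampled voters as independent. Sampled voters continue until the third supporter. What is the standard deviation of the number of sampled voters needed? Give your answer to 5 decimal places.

3.74172

Y = total sampled voters until the third success; negative binomial with r=3, p=0.368.
SD(Y) = √[r(1−p)/p²] = √(14.0004726) = 3.7417205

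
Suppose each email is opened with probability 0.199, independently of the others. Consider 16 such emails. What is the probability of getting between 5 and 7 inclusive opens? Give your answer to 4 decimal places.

X ~ Binomial(16, 0.199); P(5 ≤ X ≤ 7) = Σ C(16,k) p^k (1−p)^(16−k) over k:
  k=5: C(16,5)·0.199^5·0.801^11 = 0.118715
  k=6: C(16,6)·0.199^6·0.801^10 = 0.054071
  k=7: C(16,7)·0.199^7·0.801^9 = 0.019191
Total = 0.191977

0.1920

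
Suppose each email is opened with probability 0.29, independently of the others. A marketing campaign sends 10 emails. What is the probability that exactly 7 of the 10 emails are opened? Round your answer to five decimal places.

X ~ Binomial(n=10, p=0.29).
P(X=7) = C(10,7) · p^7 · (1−p)^3
= 120 · 0.0001725 · 0.35791 = 0.0074087

0.00741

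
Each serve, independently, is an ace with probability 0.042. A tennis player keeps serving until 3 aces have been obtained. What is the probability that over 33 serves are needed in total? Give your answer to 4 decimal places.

Needing more than 33 serves ⇔ fewer than 3 successes in the first 33. With X ~ Binomial(33, 0.042), P(Y > 33) = P(X ≤ 2).
  k=0: C(33,0)·0.042^0·0.958^33 = 0.242696
  k=1: C(33,1)·0.042^1·0.958^32 = 0.351123
  k=2: C(33,2)·0.042^2·0.958^31 = 0.246299
P(X ≤ 2) = 0.840118

0.8401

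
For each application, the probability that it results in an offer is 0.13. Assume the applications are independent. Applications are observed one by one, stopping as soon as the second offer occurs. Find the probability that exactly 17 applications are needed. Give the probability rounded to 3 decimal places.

Y = trial on which the second success occurs; negative binomial, r=2, p=0.13.
P(Y=17) = C(16,1) · p^2 · (1−p)^15
= 16 · 0.0169 · 0.12382 = 0.03348

0.033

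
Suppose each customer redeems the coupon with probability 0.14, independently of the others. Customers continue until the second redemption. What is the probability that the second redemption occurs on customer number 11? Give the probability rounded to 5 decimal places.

Y = trial on which the second success occurs; negative binomial, r=2, p=0.14.
P(Y=11) = C(10,1) · p^2 · (1−p)^9
= 10 · 0.0196 · 0.25733 = 0.0504362

0.05044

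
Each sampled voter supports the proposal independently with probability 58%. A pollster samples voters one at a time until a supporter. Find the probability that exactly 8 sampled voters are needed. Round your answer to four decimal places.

Geometric (trials to first success), p = 0.58.
P(Y = 8) = (1−p)^7 · p = 0.0023054 · 0.58 = 0.001337

0.0013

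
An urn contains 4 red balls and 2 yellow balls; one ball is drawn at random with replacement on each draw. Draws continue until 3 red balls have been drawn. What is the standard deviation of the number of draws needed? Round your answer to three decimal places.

Y = total draws until the third success; negative binomial with r=3, p=0.666667.
SD(Y) = √[r(1−p)/p²] = √(2.25000) = 1.50000

1.500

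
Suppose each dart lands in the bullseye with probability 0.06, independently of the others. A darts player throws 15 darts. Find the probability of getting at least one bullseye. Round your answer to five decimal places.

0.60471

P(at least one) = 1 − P(none) = 1 − (1 − 0.06)^15
= 1 − 0.3952918 = 0.6047082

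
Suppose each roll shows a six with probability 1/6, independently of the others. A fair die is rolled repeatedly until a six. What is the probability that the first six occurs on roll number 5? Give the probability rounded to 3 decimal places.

Geometric (trials to first success), p = 0.166667.
P(Y = 5) = (1−p)^4 · p = 0.48225 · 0.166667 = 0.08038

0.080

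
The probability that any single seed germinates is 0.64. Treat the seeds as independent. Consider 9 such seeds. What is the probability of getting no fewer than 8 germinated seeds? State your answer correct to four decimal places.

X ~ Binomial(9, 0.64); P(X ≥ 8) = Σ C(9,k) p^k (1−p)^(9−k) over k:
  k=8: C(9,8)·0.64^8·0.36^1 = 0.091198
  k=9: C(9,9)·0.64^9·0.36^0 = 0.018014
Total = 0.109212

0.1092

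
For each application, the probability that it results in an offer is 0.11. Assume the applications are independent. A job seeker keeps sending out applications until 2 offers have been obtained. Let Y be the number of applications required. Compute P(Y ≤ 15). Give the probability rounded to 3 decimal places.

0.503

Finishing within 15 applications ⇔ at least 2 successes in the first 15. With X ~ Binomial(15, 0.11), P(Y ≤ 15) = 1 − P(X ≤ 1).
  k=0: C(15,0)·0.11^0·0.89^15 = 0.17412
  k=1: C(15,1)·0.11^1·0.89^14 = 0.32281
1 − 0.49693 = 0.50307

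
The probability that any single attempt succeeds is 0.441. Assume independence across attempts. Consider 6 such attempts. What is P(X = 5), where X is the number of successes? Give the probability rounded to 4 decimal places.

X ~ Binomial(n=6, p=0.441).
P(X=5) = C(6,5) · p^5 · (1−p)^1
= 6 · 0.01668 · 0.559 = 0.055944

0.0559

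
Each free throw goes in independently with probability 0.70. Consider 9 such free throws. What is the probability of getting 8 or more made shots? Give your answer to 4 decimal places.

X ~ Binomial(9, 0.70); P(X ≥ 8) = Σ C(9,k) p^k (1−p)^(9−k) over k:
  k=8: C(9,8)·0.70^8·0.30^1 = 0.155650
  k=9: C(9,9)·0.70^9·0.30^0 = 0.040354
Total = 0.196003

0.1960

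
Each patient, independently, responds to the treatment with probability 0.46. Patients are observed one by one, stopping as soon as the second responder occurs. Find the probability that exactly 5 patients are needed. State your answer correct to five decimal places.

0.13328

Y = trial on which the second success occurs; negative binomial, r=2, p=0.46.
P(Y=5) = C(4,1) · p^2 · (1−p)^3
= 4 · 0.2116 · 0.15746 = 0.1332775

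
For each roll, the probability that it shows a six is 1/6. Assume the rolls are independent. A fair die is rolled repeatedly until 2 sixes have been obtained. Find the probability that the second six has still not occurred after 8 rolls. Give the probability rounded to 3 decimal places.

Needing more than 8 rolls ⇔ fewer than 2 successes in the first 8. With X ~ Binomial(8, 0.166667), P(Y > 8) = P(X ≤ 1).
  k=0: C(8,0)·0.166667^0·0.833333^8 = 0.23257
  k=1: C(8,1)·0.166667^1·0.833333^7 = 0.37211
P(X ≤ 1) = 0.60468

0.605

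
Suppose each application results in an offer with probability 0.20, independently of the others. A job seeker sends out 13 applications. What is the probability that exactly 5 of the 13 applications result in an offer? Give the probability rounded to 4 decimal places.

X ~ Binomial(n=13, p=0.20).
P(X=5) = C(13,5) · p^5 · (1−p)^8
= 1287 · 0.00032 · 0.16777 = 0.069095

0.0691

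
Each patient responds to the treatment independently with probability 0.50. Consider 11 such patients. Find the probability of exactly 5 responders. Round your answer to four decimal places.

X ~ Binomial(n=11, p=0.50).
P(X=5) = C(11,5) · p^5 · (1−p)^6
= 462 · 0.03125 · 0.015625 = 0.225586

0.2256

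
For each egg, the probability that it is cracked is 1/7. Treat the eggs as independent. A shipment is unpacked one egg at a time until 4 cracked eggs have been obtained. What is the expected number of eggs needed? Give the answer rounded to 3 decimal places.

Y = total eggs until the fourth success; negative binomial with r=4, p=0.142857.
E[Y] = r / p = 4 / 0.142857 = 28.00000

28.000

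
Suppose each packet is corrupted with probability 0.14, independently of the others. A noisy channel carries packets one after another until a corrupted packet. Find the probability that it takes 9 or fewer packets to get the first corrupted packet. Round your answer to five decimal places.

Y = number of packets to the first success; geometric, p = 0.14.
P(Y ≤ 9) = 1 − (1−p)^9 = 1 − 0.2573274 = 0.7426726

0.74267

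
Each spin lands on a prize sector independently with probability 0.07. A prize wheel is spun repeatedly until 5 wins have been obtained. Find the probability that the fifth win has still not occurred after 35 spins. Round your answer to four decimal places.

0.9052

Needing more than 35 spins ⇔ fewer than 5 successes in the first 35. With X ~ Binomial(35, 0.07), P(Y > 35) = P(X ≤ 4).
  k=0: C(35,0)·0.07^0·0.93^35 = 0.078868
  k=1: C(35,1)·0.07^1·0.93^34 = 0.207772
  k=2: C(35,2)·0.07^2·0.93^33 = 0.265858
  k=3: C(35,3)·0.07^3·0.93^32 = 0.220119
  k=4: C(35,4)·0.07^4·0.93^31 = 0.132545
P(X ≤ 4) = 0.905163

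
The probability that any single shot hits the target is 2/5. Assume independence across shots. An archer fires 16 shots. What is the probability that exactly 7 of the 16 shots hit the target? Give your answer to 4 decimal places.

0.1889

X ~ Binomial(n=16, p=0.40).
P(X=7) = C(16,7) · p^7 · (1−p)^9
= 11440 · 0.0016384 · 0.010078 = 0.188889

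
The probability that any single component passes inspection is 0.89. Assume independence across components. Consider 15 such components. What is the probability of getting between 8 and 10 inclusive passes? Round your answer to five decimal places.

0.01868

X ~ Binomial(15, 0.89); P(8 ≤ X ≤ 10) = Σ C(15,k) p^k (1−p)^(15−k) over k:
  k=8: C(15,8)·0.89^8·0.11^7 = 0.0004936
  k=9: C(15,9)·0.89^9·0.11^6 = 0.0031065
  k=10: C(15,10)·0.89^10·0.11^5 = 0.0150806
Total = 0.0186807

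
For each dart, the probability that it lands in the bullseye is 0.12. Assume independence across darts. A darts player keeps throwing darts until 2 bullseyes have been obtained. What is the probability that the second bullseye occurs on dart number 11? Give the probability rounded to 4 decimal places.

Y = trial on which the second success occurs; negative binomial, r=2, p=0.12.
P(Y=11) = C(10,1) · p^2 · (1−p)^9
= 10 · 0.0144 · 0.31648 = 0.045573

0.0456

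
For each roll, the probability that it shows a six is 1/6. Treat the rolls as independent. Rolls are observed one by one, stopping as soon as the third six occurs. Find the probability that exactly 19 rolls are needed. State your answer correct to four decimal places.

0.0383

Y = trial on which the third success occurs; negative binomial, r=3, p=0.166667.
P(Y=19) = C(18,2) · p^3 · (1−p)^16
= 153 · 0.0046296 · 0.054088 = 0.038312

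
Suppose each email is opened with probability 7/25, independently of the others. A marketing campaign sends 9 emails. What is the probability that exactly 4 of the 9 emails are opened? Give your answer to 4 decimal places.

X ~ Binomial(n=9, p=0.28).
P(X=4) = C(9,4) · p^4 · (1−p)^5
= 126 · 0.0061466 · 0.19349 = 0.149853

0.1499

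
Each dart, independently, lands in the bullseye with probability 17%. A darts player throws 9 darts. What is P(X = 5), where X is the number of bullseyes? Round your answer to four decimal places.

0.0085

X ~ Binomial(n=9, p=0.17).
P(X=5) = C(9,5) · p^5 · (1−p)^4
= 126 · 0.00014199 · 0.47458 = 0.008490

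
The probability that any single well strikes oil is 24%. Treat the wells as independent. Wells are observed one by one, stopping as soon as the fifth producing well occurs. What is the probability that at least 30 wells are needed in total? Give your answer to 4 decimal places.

0.1405

Needing more than 29 wells ⇔ fewer than 5 successes in the first 29. With X ~ Binomial(29, 0.24), P(Y > 29) = P(X ≤ 4).
  k=0: C(29,0)·0.24^0·0.76^29 = 0.000350
  k=1: C(29,1)·0.24^1·0.76^28 = 0.003202
  k=2: C(29,2)·0.24^2·0.76^27 = 0.014155
  k=3: C(29,3)·0.24^3·0.76^26 = 0.040231
  k=4: C(29,4)·0.24^4·0.76^25 = 0.082578
P(X ≤ 4) = 0.140516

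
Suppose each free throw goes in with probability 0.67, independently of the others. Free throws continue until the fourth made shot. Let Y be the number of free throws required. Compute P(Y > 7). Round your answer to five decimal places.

Needing more than 7 free throws ⇔ fewer than 4 successes in the first 7. With X ~ Binomial(7, 0.67), P(Y > 7) = P(X ≤ 3).
  k=0: C(7,0)·0.67^0·0.33^7 = 0.0004262
  k=1: C(7,1)·0.67^1·0.33^6 = 0.0060570
  k=2: C(7,2)·0.67^2·0.33^5 = 0.0368925
  k=3: C(7,3)·0.67^3·0.33^4 = 0.1248384
P(X ≤ 3) = 0.1682141

0.16821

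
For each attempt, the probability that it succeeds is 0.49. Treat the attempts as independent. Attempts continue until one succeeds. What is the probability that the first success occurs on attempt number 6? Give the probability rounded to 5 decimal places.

0.01691

Geometric (trials to first success), p = 0.49.
P(Y = 6) = (1−p)^5 · p = 0.034503 · 0.49 = 0.0169062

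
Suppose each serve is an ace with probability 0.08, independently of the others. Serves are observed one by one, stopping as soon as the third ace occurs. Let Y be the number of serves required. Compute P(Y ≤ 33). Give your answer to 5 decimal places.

Finishing within 33 serves ⇔ at least 3 successes in the first 33. With X ~ Binomial(33, 0.08), P(Y ≤ 33) = 1 − P(X ≤ 2).
  k=0: C(33,0)·0.08^0·0.92^33 = 0.0638261
  k=1: C(33,1)·0.08^1·0.92^32 = 0.1831532
  k=2: C(33,2)·0.08^2·0.92^31 = 0.2548218
1 − 0.5018010 = 0.4981990

0.49820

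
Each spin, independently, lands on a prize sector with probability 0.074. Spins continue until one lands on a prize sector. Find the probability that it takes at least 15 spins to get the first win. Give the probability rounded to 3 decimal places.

Y = number of spins to the first success; geometric, p = 0.074.
P(Y > 14) = P(first 14 all fail) = (1−p)^14 = 0.34084

0.341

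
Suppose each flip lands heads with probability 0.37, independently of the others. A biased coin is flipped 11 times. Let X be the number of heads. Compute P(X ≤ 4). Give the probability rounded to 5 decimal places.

X ~ Binomial(11, 0.37); P(X ≤ 4) = Σ C(11,k) p^k (1−p)^(11−k) over k:
  k=0: C(11,0)·0.37^0·0.63^11 = 0.0062051
  k=1: C(11,1)·0.37^1·0.63^10 = 0.0400867
  k=2: C(11,2)·0.37^2·0.63^9 = 0.1177148
  k=3: C(11,3)·0.37^3·0.63^8 = 0.2074023
  k=4: C(11,4)·0.37^4·0.63^7 = 0.2436154
Total = 0.6150242

0.61502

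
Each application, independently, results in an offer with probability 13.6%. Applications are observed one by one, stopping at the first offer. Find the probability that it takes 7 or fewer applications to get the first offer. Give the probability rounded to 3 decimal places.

0.641

Y = number of applications to the first success; geometric, p = 0.136.
P(Y ≤ 7) = 1 − (1−p)^7 = 1 − 0.35941 = 0.64059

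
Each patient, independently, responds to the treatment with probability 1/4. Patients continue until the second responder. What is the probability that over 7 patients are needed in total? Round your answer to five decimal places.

0.44495

Needing more than 7 patients ⇔ fewer than 2 successes in the first 7. With X ~ Binomial(7, 0.25), P(Y > 7) = P(X ≤ 1).
  k=0: C(7,0)·0.25^0·0.75^7 = 0.1334839
  k=1: C(7,1)·0.25^1·0.75^6 = 0.3114624
P(X ≤ 1) = 0.4449463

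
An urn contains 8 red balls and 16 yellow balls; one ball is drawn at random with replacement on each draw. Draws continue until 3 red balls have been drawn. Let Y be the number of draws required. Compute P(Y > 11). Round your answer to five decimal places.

0.23411

Needing more than 11 draws ⇔ fewer than 3 successes in the first 11. With X ~ Binomial(11, 0.333333), P(Y > 11) = P(X ≤ 2).
  k=0: C(11,0)·0.333333^0·0.666667^11 = 0.0115610
  k=1: C(11,1)·0.333333^1·0.666667^10 = 0.0635856
  k=2: C(11,2)·0.333333^2·0.666667^9 = 0.1589640
P(X ≤ 2) = 0.2341107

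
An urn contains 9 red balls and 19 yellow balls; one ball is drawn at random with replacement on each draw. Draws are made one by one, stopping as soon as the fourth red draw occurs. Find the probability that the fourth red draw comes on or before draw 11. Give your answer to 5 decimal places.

Finishing within 11 draws ⇔ at least 4 successes in the first 11. With X ~ Binomial(11, 0.321429), P(Y ≤ 11) = 1 − P(X ≤ 3).
  k=0: C(11,0)·0.321429^0·0.678571^11 = 0.0140460
  k=1: C(11,1)·0.321429^1·0.678571^10 = 0.0731868
  k=2: C(11,2)·0.321429^2·0.678571^9 = 0.1733372
  k=3: C(11,3)·0.321429^3·0.678571^8 = 0.2463213
1 − 0.5068913 = 0.4931087

0.49311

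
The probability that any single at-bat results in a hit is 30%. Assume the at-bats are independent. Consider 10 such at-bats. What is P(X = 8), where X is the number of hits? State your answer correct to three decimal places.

0.001

X ~ Binomial(n=10, p=0.30).
P(X=8) = C(10,8) · p^8 · (1−p)^2
= 45 · 6.561e-05 · 0.49 = 0.00145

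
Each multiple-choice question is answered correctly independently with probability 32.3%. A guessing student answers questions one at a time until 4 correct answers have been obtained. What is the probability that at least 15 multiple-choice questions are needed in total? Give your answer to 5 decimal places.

Needing more than 14 multiple-choice questions ⇔ fewer than 4 successes in the first 14. With X ~ Binomial(14, 0.323), P(Y > 14) = P(X ≤ 3).
  k=0: C(14,0)·0.323^0·0.677^14 = 0.0042486
  k=1: C(14,1)·0.323^1·0.677^13 = 0.0283781
  k=2: C(14,2)·0.323^2·0.677^12 = 0.0880056
  k=3: C(14,3)·0.323^3·0.677^11 = 0.1679517
P(X ≤ 3) = 0.2885839

0.28858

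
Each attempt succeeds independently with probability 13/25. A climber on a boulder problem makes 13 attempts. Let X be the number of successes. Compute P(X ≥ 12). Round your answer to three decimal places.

0.003

X ~ Binomial(13, 0.52); P(X ≥ 12) = Σ C(13,k) p^k (1−p)^(13−k) over k:
  k=12: C(13,12)·0.52^12·0.48^1 = 0.00244
  k=13: C(13,13)·0.52^13·0.48^0 = 0.00020
Total = 0.00264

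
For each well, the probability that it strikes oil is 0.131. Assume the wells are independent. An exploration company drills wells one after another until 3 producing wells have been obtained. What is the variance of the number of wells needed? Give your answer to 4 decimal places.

Y = total wells until the third success; negative binomial with r=3, p=0.131.
Var(Y) = r(1−p)/p² = 3·0.869 / 0.131² = 151.914224

151.9142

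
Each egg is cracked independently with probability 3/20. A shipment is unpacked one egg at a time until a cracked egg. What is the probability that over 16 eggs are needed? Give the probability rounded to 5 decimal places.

0.07425

Y = number of eggs to the first success; geometric, p = 0.15.
P(Y > 16) = P(first 16 all fail) = (1−p)^16 = 0.0742511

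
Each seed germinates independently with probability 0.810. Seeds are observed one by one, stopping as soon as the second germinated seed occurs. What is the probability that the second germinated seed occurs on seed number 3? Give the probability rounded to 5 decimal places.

Y = trial on which the second success occurs; negative binomial, r=2, p=0.81.
P(Y=3) = C(2,1) · p^2 · (1−p)^1
= 2 · 0.6561 · 0.19 = 0.2493180

0.24932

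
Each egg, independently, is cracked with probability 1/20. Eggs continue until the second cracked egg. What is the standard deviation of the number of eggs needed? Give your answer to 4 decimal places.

27.5681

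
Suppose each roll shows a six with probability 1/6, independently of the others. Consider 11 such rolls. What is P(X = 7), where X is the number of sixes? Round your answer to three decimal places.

X ~ Binomial(n=11, p=0.166667).
P(X=7) = C(11,7) · p^7 · (1−p)^4
= 330 · 3.5722e-06 · 0.48225 = 0.00057

0.001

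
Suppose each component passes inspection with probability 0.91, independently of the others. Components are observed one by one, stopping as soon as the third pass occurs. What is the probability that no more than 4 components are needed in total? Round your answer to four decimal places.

Finishing within 4 components ⇔ at least 3 successes in the first 4. With X ~ Binomial(4, 0.91), P(Y ≤ 4) = 1 − P(X ≤ 2).
  k=0: C(4,0)·0.91^0·0.09^4 = 0.000066
  k=1: C(4,1)·0.91^1·0.09^3 = 0.002654
  k=2: C(4,2)·0.91^2·0.09^2 = 0.040246
1 − 0.042965 = 0.957035

0.9570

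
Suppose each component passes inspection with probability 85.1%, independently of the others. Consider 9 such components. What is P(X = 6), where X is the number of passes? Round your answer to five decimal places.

0.10554

X ~ Binomial(n=9, p=0.851).
P(X=6) = C(9,6) · p^6 · (1−p)^3
= 84 · 0.37982 · 0.0033079 = 0.1055396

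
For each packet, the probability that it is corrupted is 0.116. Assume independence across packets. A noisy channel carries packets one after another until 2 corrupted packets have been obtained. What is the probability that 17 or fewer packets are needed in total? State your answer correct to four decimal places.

Finishing within 17 packets ⇔ at least 2 successes in the first 17. With X ~ Binomial(17, 0.116), P(Y ≤ 17) = 1 − P(X ≤ 1).
  k=0: C(17,0)·0.116^0·0.884^17 = 0.122939
  k=1: C(17,1)·0.116^1·0.884^16 = 0.274248
1 − 0.397186 = 0.602814

0.6028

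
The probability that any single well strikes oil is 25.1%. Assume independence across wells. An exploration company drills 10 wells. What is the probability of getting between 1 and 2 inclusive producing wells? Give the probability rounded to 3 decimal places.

0.467

X ~ Binomial(10, 0.251); P(1 ≤ X ≤ 2) = Σ C(10,k) p^k (1−p)^(10−k) over k:
  k=1: C(10,1)·0.251^1·0.749^9 = 0.18621
  k=2: C(10,2)·0.251^2·0.749^8 = 0.28081
Total = 0.46702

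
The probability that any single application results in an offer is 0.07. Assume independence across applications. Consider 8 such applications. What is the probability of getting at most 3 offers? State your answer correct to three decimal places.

X ~ Binomial(8, 0.07); P(X ≤ 3) = Σ C(8,k) p^k (1−p)^(8−k) over k:
  k=0: C(8,0)·0.07^0·0.93^8 = 0.55958
  k=1: C(8,1)·0.07^1·0.93^7 = 0.33695
  k=2: C(8,2)·0.07^2·0.93^6 = 0.08877
  k=3: C(8,3)·0.07^3·0.93^5 = 0.01336
Total = 0.99866

0.999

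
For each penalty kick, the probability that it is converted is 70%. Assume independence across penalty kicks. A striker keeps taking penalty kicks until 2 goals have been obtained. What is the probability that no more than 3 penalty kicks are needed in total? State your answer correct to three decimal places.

0.784

Finishing within 3 penalty kicks ⇔ at least 2 successes in the first 3. With X ~ Binomial(3, 0.70), P(Y ≤ 3) = 1 − P(X ≤ 1).
  k=0: C(3,0)·0.70^0·0.30^3 = 0.02700
  k=1: C(3,1)·0.70^1·0.30^2 = 0.18900
1 − 0.21600 = 0.78400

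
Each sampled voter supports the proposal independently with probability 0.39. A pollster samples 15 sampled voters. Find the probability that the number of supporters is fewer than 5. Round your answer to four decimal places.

0.2413

X ~ Binomial(15, 0.39); P(X ≤ 4) = Σ C(15,k) p^k (1−p)^(15−k) over k:
  k=0: C(15,0)·0.39^0·0.61^15 = 0.000602
  k=1: C(15,1)·0.39^1·0.61^14 = 0.005778
  k=2: C(15,2)·0.39^2·0.61^13 = 0.025859
  k=3: C(15,3)·0.39^3·0.61^12 = 0.071641
  k=4: C(15,4)·0.39^4·0.61^11 = 0.137410
Total = 0.241291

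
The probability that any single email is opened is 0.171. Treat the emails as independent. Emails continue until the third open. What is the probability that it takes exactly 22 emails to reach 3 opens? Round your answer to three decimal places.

0.030

Y = trial on which the third success occurs; negative binomial, r=3, p=0.171.
P(Y=22) = C(21,2) · p^3 · (1−p)^19
= 210 · 0.0050002 · 0.028349 = 0.02977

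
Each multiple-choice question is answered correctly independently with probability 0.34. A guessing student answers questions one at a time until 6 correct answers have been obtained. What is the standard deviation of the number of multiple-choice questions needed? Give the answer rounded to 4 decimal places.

5.8529

Y = total multiple-choice questions until the sixth success; negative binomial with r=6, p=0.34.
SD(Y) = √[r(1−p)/p²] = √(34.256055) = 5.852867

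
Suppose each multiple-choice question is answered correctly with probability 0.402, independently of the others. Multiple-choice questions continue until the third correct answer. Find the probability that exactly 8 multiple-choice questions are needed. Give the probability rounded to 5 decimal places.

0.10433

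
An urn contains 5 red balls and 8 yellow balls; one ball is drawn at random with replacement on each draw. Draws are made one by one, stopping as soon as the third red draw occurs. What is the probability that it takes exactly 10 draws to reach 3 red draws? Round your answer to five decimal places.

0.06846

Y = trial on which the third success occurs; negative binomial, r=3, p=0.384615.
P(Y=10) = C(9,2) · p^3 · (1−p)^7
= 36 · 0.056896 · 0.033422 = 0.0684556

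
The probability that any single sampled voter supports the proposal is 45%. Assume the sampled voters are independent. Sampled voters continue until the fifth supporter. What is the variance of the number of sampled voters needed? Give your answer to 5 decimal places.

13.58025

Y = total sampled voters until the fifth success; negative binomial with r=5, p=0.45.
Var(Y) = r(1−p)/p² = 5·0.55 / 0.45² = 13.5802469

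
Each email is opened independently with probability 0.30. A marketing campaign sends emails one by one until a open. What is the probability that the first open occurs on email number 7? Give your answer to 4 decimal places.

0.0353

Geometric (trials to first success), p = 0.30.
P(Y = 7) = (1−p)^6 · p = 0.11765 · 0.30 = 0.035295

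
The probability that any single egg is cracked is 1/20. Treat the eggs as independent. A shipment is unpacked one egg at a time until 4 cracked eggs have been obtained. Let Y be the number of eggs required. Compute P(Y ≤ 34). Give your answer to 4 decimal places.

0.0881

Finishing within 34 eggs ⇔ at least 4 successes in the first 34. With X ~ Binomial(34, 0.05), P(Y ≤ 34) = 1 − P(X ≤ 3).
  k=0: C(34,0)·0.05^0·0.95^34 = 0.174825
  k=1: C(34,1)·0.05^1·0.95^33 = 0.312844
  k=2: C(34,2)·0.05^2·0.95^32 = 0.271680
  k=3: C(34,3)·0.05^3·0.95^31 = 0.152522
1 − 0.911871 = 0.088129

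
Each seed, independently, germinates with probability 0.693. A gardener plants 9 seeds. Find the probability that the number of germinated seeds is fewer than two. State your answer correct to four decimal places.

0.0005

X ~ Binomial(9, 0.693); P(X ≤ 1) = Σ C(9,k) p^k (1−p)^(9−k) over k:
  k=0: C(9,0)·0.693^0·0.307^9 = 0.000024
  k=1: C(9,1)·0.693^1·0.307^8 = 0.000492
Total = 0.000516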